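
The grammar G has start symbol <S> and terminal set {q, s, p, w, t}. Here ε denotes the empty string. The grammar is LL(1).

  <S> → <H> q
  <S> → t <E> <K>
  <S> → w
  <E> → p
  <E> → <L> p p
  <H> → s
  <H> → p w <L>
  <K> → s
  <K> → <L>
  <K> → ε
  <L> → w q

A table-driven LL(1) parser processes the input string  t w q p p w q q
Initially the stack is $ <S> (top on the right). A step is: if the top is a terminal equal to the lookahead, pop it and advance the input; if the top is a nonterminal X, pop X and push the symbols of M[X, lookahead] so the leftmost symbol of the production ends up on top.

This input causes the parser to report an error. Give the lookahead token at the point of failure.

step 1: stack=$ <S>  input=t w q p p w q q $  — expand <S> → t <E> <K>
step 2: stack=$ <K> <E> t  input=t w q p p w q q $  — match t
step 3: stack=$ <K> <E>  input=w q p p w q q $  — expand <E> → <L> p p
step 4: stack=$ <K> p p <L>  input=w q p p w q q $  — expand <L> → w q
step 5: stack=$ <K> p p q w  input=w q p p w q q $  — match w
step 6: stack=$ <K> p p q  input=q p p w q q $  — match q
step 7: stack=$ <K> p p  input=p p w q q $  — match p
step 8: stack=$ <K> p  input=p w q q $  — match p
step 9: stack=$ <K>  input=w q q $  — expand <K> → <L>
step 10: stack=$ <L>  input=w q q $  — expand <L> → w q
step 11: stack=$ q w  input=w q q $  — match w
step 12: stack=$ q  input=q q $  — match q
step 13: stack=$  input=q $  — error: stack empty but input remains

q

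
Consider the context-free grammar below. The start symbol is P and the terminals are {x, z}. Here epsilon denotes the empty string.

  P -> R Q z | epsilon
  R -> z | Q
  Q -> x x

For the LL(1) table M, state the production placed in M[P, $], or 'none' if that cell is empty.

P -> epsilon

FIRST(Q): from Q->x x we get {x}. So FIRST(Q) = {x}.
FIRST(R): from R->z we get {z}; from R->Q we get {x}. So FIRST(R) = {x, z}.
FIRST(P): from P->R Q z we get {x, z}; from P->epsilon we get {epsilon}. So FIRST(P) = {epsilon, x, z}.
FOLLOW(P) includes $ since P is the start symbol.
FOLLOW(P): P appears on no right-hand side. Thus FOLLOW(P) = {$}.
For P -> R Q z: FIRST(R Q z) = {x, z}, so it goes in M[P, t] for t ∈ {x, z}.
For P -> epsilon: FIRST(epsilon) = {epsilon}, so it goes in M[P, t] for t ∈ {}; since epsilon ∈ FIRST, also for every t ∈ FOLLOW(P) = {$}.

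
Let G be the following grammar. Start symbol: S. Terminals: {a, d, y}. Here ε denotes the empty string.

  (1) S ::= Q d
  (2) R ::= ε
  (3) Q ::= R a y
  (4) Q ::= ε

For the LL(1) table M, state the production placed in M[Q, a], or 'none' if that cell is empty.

Q ::= R a y

FIRST(R) = {ε}
FIRST(Q) = {ε, a}  (via R a y)
FIRST(S) = {a, d}  (via Q d)
FOLLOW(S) includes $ since S is the start symbol.
FOLLOW(Q): in S::=Q d, Q is followed by d with FIRST {d}. Thus FOLLOW(Q) = {d}.
For Q ::= R a y: FIRST(R a y) = {a}, so it goes in M[Q, t] for t ∈ {a}.
For Q ::= ε: FIRST(ε) = {ε}, so it goes in M[Q, t] for t ∈ {}; since ε ∈ FIRST, also for every t ∈ FOLLOW(Q) = {d}.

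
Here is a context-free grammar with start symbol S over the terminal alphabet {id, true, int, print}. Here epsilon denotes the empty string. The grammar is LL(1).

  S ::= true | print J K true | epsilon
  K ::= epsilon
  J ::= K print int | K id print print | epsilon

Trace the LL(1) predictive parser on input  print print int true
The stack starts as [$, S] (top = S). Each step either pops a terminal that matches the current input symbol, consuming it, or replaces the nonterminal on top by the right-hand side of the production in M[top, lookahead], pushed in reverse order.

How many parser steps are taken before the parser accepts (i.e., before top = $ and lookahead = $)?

step 1: stack=$ S  input=print print int true $  — expand S ::= print J K true
step 2: stack=$ true K J print  input=print print int true $  — match print
step 3: stack=$ true K J  input=print int true $  — expand J ::= K print int
step 4: stack=$ true K int print K  input=print int true $  — expand K ::= epsilon
step 5: stack=$ true K int print  input=print int true $  — match print
step 6: stack=$ true K int  input=int true $  — match int
step 7: stack=$ true K  input=true $  — expand K ::= epsilon
step 8: stack=$ true  input=true $  — match true
Accept reached after 8 steps.

8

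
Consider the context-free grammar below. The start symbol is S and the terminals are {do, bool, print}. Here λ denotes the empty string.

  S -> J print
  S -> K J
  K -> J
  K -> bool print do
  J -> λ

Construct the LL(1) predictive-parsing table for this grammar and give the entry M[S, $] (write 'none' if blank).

FIRST(J) = {λ}
FIRST(K) = {λ, bool}  (via J)
FIRST(S) = {λ, bool, print}  (via J print, K J)
FOLLOW(S) includes $ since S is the start symbol.
FOLLOW(S): S appears on no right-hand side. Thus FOLLOW(S) = {$}.
For S -> J print: FIRST(J print) = {print}, so it goes in M[S, t] for t ∈ {print}.
For S -> K J: FIRST(K J) = {λ, bool}, so it goes in M[S, t] for t ∈ {bool}; since λ ∈ FIRST, also for every t ∈ FOLLOW(S) = {$}.

S -> K J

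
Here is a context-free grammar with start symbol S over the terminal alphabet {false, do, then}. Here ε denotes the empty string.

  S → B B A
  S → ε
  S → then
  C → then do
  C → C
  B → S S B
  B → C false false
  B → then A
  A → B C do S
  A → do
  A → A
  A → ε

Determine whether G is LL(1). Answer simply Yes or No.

No

FIRST(S) = {ε, then}
FIRST(C) = {then}
FIRST(B) = {then}
FIRST(A) = {ε, do, then}
FOLLOW(S) = {$, do, then}
FOLLOW(C) = {do, false}
FOLLOW(B) = {$, do, then}
FOLLOW(A) = {$, do, then}
Cell M[A, $] receives both A → A and A → ε — the grammar is not LL(1).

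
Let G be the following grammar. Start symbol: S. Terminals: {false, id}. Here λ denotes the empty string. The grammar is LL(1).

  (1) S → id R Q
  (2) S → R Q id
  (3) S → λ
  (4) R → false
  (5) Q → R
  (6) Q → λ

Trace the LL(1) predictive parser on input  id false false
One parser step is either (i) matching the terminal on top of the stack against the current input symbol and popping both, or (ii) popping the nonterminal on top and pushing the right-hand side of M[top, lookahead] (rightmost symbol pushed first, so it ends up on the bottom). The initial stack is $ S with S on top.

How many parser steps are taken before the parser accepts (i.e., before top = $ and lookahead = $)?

step 1: stack=$ S  input=id false false $  — expand S → id R Q
step 2: stack=$ Q R id  input=id false false $  — match id
step 3: stack=$ Q R  input=false false $  — expand R → false
step 4: stack=$ Q false  input=false false $  — match false
step 5: stack=$ Q  input=false $  — expand Q → R
step 6: stack=$ R  input=false $  — expand R → false
step 7: stack=$ false  input=false $  — match false
Accept reached after 7 steps.

7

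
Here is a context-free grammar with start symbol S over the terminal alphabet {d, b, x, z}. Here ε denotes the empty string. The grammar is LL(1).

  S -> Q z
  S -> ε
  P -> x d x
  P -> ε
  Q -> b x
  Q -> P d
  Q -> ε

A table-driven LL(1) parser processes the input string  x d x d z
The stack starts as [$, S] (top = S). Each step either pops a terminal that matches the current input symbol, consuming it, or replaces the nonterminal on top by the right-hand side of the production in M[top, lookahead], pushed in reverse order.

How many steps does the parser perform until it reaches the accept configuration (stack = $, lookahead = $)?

8

     Stack        Input        Action
  1  $ S          x d x d z $  expand S -> Q z
  2  $ z Q        x d x d z $  expand Q -> P d
  3  $ z d P      x d x d z $  expand P -> x d x
  4  $ z d x d x  x d x d z $  match x
  5  $ z d x d    d x d z $    match d
  6  $ z d x      x d z $      match x
  7  $ z d        d z $        match d
  8  $ z          z $          match z
Accept reached after 8 steps.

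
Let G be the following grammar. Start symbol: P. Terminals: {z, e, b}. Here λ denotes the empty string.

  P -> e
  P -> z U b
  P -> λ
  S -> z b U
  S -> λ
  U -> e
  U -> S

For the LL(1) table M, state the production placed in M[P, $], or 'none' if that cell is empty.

FIRST(P) = {λ, e, z}
FIRST(S) = {λ, z}
FIRST(U) = {λ, e, z}  (via S)
FOLLOW(P) includes $ since P is the start symbol.
FOLLOW(P): P appears on no right-hand side. Thus FOLLOW(P) = {$}.
For P -> e: FIRST(e) = {e}, so it goes in M[P, t] for t ∈ {e}.
For P -> z U b: FIRST(z U b) = {z}, so it goes in M[P, t] for t ∈ {z}.
For P -> λ: FIRST(λ) = {λ}, so it goes in M[P, t] for t ∈ {}; since λ ∈ FIRST, also for every t ∈ FOLLOW(P) = {$}.

P -> λ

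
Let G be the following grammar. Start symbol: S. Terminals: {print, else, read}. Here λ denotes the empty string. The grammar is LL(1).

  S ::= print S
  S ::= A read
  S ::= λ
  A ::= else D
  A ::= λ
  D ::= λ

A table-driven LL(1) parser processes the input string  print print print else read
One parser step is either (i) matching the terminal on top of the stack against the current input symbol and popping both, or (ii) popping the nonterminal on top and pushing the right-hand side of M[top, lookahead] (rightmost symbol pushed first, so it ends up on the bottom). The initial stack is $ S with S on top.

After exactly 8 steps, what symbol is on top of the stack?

step 1: stack=$ S  input=print print print else read $  — expand S ::= print S
step 2: stack=$ S print  input=print print print else read $  — match print
step 3: stack=$ S  input=print print else read $  — expand S ::= print S
step 4: stack=$ S print  input=print print else read $  — match print
step 5: stack=$ S  input=print else read $  — expand S ::= print S
step 6: stack=$ S print  input=print else read $  — match print
step 7: stack=$ S  input=else read $  — expand S ::= A read
step 8: stack=$ read A  input=else read $  — expand A ::= else D
Stack after step 8: $ read D else (top = else).

else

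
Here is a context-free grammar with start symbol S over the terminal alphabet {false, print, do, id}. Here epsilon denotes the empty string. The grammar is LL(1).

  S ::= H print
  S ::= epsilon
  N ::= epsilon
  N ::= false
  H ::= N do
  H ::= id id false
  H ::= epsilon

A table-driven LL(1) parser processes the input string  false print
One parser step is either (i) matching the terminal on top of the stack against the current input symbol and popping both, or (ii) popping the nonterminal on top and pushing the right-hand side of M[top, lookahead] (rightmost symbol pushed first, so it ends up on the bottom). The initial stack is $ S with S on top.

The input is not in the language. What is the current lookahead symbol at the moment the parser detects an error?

print

     Stack             Input          Action
  1  $ S               false print $  expand S ::= H print
  2  $ print H         false print $  expand H ::= N do
  3  $ print do N      false print $  expand N ::= false
  4  $ print do false  false print $  match false
  5  $ print do        print $        error: top is terminal do but lookahead is print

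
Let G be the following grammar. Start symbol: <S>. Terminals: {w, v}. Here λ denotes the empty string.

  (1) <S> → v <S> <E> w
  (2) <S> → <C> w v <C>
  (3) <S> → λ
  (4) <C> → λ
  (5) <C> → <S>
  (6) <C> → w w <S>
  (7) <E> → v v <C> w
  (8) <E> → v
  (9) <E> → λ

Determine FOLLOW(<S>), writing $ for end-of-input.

FIRST(<E>) = {λ, v}
FIRST(<S>) = {λ, v, w}  (via <C> w v <C>)
FIRST(<C>) = {λ, v, w}  (via <S>)
FOLLOW(<S>) includes $ since <S> is the start symbol.
FOLLOW(<E>): in <S>→v <S> <E> w, <E> is followed by w with FIRST {w}. Thus FOLLOW(<E>) = {w}.
FOLLOW(<S>): in <S>→v <S> <E> w, <S> is followed by <E> w with FIRST {v, w}; in <C>→<S>, the suffix after <S> is empty, so FOLLOW(<S>) ⊇ FOLLOW(<C>) = {$, v, w}; in <C>→w w <S>, the suffix after <S> is empty, so FOLLOW(<S>) ⊇ FOLLOW(<C>) = {$, v, w}. Thus FOLLOW(<S>) = {$, v, w}.
FOLLOW(<C>): in <S>→<C> w v <C> (occurrence 1), <C> is followed by w v <C> with FIRST {w}; in <S>→<C> w v <C> (occurrence 2), the suffix after <C> is empty, so FOLLOW(<C>) ⊇ FOLLOW(<S>) = {$, v, w}; in <E>→v v <C> w, <C> is followed by w with FIRST {w}. Thus FOLLOW(<C>) = {$, v, w}.

{$, v, w}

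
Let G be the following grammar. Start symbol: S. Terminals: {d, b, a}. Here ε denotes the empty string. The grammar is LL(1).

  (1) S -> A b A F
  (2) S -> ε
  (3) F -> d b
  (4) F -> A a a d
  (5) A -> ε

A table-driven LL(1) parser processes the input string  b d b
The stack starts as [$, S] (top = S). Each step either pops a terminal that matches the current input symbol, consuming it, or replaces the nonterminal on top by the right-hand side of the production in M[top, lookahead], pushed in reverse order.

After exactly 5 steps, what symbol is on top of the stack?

     Stack      Input    Action
  1  $ S        b d b $  expand S -> A b A F
  2  $ F A b A  b d b $  expand A -> ε
  3  $ F A b    b d b $  match b
  4  $ F A      d b $    expand A -> ε
  5  $ F        d b $    expand F -> d b
Stack after step 5: $ b d (top = d).

d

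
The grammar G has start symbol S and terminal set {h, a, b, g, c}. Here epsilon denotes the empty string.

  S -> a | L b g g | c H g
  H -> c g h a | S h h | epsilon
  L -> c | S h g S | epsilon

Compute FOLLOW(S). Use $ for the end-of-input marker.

FIRST(S) = {a, b, c}  (via L b g g)
FIRST(H) = {epsilon, a, b, c}  (via S h h)
FIRST(L) = {epsilon, a, b, c}  (via S h g S)
FOLLOW(S) includes $ since S is the start symbol.
FOLLOW(H): in S->c H g, H is followed by g with FIRST {g}. Thus FOLLOW(H) = {g}.
FOLLOW(L): in S->L b g g, L is followed by b g g with FIRST {b}. Thus FOLLOW(L) = {b}.
FOLLOW(S): in H->S h h, S is followed by h h with FIRST {h}; in L->S h g S (occurrence 1), S is followed by h g S with FIRST {h}; in L->S h g S (occurrence 2), the suffix after S is empty, so FOLLOW(S) ⊇ FOLLOW(L) = {b}. Thus FOLLOW(S) = {$, b, h}.

{$, b, h}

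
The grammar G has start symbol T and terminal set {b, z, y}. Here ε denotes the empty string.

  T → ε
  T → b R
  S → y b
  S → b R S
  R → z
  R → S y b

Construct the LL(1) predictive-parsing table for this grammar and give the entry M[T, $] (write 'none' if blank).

FIRST(T): from T→ε we get {ε}; from T→b R we get {b}. So FIRST(T) = {ε, b}.
FIRST(S): from S→y b we get {y}; from S→b R S we get {b}. So FIRST(S) = {b, y}.
FIRST(R): from R→z we get {z}; from R→S y b we get {b, y}. So FIRST(R) = {b, y, z}.
FOLLOW(T) includes $ since T is the start symbol.
FOLLOW(T): T appears on no right-hand side. Thus FOLLOW(T) = {$}.
For T → ε: FIRST(ε) = {ε}, so it goes in M[T, t] for t ∈ {}; since ε ∈ FIRST, also for every t ∈ FOLLOW(T) = {$}.
For T → b R: FIRST(b R) = {b}, so it goes in M[T, t] for t ∈ {b}.

T → ε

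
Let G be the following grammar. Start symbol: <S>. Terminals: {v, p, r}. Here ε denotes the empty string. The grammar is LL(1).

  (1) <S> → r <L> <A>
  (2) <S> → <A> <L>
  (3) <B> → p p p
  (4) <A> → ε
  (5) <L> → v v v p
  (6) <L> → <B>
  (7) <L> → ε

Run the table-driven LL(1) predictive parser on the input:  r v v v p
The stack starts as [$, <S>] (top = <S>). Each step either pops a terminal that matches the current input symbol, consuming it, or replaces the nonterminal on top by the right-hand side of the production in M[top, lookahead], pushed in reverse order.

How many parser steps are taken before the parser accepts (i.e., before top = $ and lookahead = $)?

step 1: stack=$ <S>  input=r v v v p $  — expand <S> → r <L> <A>
step 2: stack=$ <A> <L> r  input=r v v v p $  — match r
step 3: stack=$ <A> <L>  input=v v v p $  — expand <L> → v v v p
step 4: stack=$ <A> p v v v  input=v v v p $  — match v
step 5: stack=$ <A> p v v  input=v v p $  — match v
step 6: stack=$ <A> p v  input=v p $  — match v
step 7: stack=$ <A> p  input=p $  — match p
step 8: stack=$ <A>  input=$  — expand <A> → ε
Accept reached after 8 steps.

8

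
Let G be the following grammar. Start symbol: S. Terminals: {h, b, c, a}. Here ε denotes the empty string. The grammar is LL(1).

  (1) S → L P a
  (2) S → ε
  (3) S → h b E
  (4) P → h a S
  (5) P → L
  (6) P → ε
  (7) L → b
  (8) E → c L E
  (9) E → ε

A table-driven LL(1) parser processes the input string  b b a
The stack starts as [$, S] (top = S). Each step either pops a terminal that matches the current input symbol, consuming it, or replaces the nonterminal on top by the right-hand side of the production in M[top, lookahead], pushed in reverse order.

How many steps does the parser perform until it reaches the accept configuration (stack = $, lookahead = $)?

7

step 1: stack=$ S  input=b b a $  — expand S → L P a
step 2: stack=$ a P L  input=b b a $  — expand L → b
step 3: stack=$ a P b  input=b b a $  — match b
step 4: stack=$ a P  input=b a $  — expand P → L
step 5: stack=$ a L  input=b a $  — expand L → b
step 6: stack=$ a b  input=b a $  — match b
step 7: stack=$ a  input=a $  — match a
Accept reached after 7 steps.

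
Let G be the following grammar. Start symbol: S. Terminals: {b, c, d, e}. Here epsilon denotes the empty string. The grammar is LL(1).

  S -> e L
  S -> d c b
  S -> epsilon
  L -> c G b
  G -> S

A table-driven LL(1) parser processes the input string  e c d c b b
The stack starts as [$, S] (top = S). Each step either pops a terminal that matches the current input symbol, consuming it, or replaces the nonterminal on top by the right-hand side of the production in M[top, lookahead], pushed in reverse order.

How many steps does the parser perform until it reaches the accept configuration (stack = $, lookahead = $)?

step 1: stack=$ S  input=e c d c b b $  — expand S -> e L
step 2: stack=$ L e  input=e c d c b b $  — match e
step 3: stack=$ L  input=c d c b b $  — expand L -> c G b
step 4: stack=$ b G c  input=c d c b b $  — match c
step 5: stack=$ b G  input=d c b b $  — expand G -> S
step 6: stack=$ b S  input=d c b b $  — expand S -> d c b
step 7: stack=$ b b c d  input=d c b b $  — match d
step 8: stack=$ b b c  input=c b b $  — match c
step 9: stack=$ b b  input=b b $  — match b
step 10: stack=$ b  input=b $  — match b
Accept reached after 10 steps.

10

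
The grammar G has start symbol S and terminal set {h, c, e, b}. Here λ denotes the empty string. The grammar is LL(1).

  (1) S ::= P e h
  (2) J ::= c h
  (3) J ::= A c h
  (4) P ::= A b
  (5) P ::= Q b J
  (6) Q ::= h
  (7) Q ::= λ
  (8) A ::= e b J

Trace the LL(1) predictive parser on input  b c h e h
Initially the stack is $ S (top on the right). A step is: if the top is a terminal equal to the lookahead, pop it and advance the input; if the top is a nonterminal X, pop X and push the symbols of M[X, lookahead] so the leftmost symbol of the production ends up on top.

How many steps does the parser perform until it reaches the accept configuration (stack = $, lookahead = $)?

9

step 1: stack=$ S  input=b c h e h $  — expand S ::= P e h
step 2: stack=$ h e P  input=b c h e h $  — expand P ::= Q b J
step 3: stack=$ h e J b Q  input=b c h e h $  — expand Q ::= λ
step 4: stack=$ h e J b  input=b c h e h $  — match b
step 5: stack=$ h e J  input=c h e h $  — expand J ::= c h
step 6: stack=$ h e h c  input=c h e h $  — match c
step 7: stack=$ h e h  input=h e h $  — match h
step 8: stack=$ h e  input=e h $  — match e
step 9: stack=$ h  input=h $  — match h
Accept reached after 9 steps.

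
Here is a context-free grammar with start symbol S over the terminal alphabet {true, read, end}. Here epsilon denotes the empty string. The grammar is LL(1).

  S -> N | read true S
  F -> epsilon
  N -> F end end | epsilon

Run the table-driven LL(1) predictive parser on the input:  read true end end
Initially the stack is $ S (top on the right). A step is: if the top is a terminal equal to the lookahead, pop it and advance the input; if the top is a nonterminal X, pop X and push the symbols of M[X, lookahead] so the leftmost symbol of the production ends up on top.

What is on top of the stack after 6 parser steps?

step 1: stack=$ S  input=read true end end $  — expand S -> read true S
step 2: stack=$ S true read  input=read true end end $  — match read
step 3: stack=$ S true  input=true end end $  — match true
step 4: stack=$ S  input=end end $  — expand S -> N
step 5: stack=$ N  input=end end $  — expand N -> F end end
step 6: stack=$ end end F  input=end end $  — expand F -> epsilon
Stack after step 6: $ end end (top = end).

end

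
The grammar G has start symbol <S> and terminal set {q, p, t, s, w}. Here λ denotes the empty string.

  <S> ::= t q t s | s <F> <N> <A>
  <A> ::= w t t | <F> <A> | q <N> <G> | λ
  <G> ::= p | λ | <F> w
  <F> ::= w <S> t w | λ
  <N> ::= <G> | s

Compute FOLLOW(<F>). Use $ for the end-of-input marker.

FIRST(<S>) = {s, t}
FIRST(<F>) = {λ, w}
FIRST(<A>) = {λ, q, w}  (via <F> <A>)
FIRST(<G>) = {λ, p, w}  (via <F> w)
FIRST(<N>) = {λ, p, s, w}  (via <G>)
FOLLOW(<S>) includes $ since <S> is the start symbol.
FOLLOW(<S>): in <F>::=w <S> t w, <S> is followed by t w with FIRST {t}. Thus FOLLOW(<S>) = {$, t}.
FOLLOW(<A>): in <S>::=s <F> <N> <A>, the suffix after <A> is empty, so FOLLOW(<A>) ⊇ FOLLOW(<S>) = {$, t}; in <A>::=<F> <A>, the suffix after <A> is empty (adds nothing new). Thus FOLLOW(<A>) = {$, t}.
FOLLOW(<F>): in <S>::=s <F> <N> <A>, <F> is followed by <N> <A> with FIRST {λ, p, q, s, w}; in <S>::=s <F> <N> <A>, the suffix after <F> is nullable, so FOLLOW(<F>) ⊇ FOLLOW(<S>) = {$, t}; in <A>::=<F> <A>, <F> is followed by <A> with FIRST {λ, q, w}; in <A>::=<F> <A>, the suffix after <F> is nullable, so FOLLOW(<F>) ⊇ FOLLOW(<A>) = {$, t}; in <G>::=<F> w, <F> is followed by w with FIRST {w}. Thus FOLLOW(<F>) = {$, p, q, s, t, w}.
FOLLOW(<N>): in <S>::=s <F> <N> <A>, <N> is followed by <A> with FIRST {λ, q, w}; in <S>::=s <F> <N> <A>, the suffix after <N> is nullable, so FOLLOW(<N>) ⊇ FOLLOW(<S>) = {$, t}; in <A>::=q <N> <G>, <N> is followed by <G> with FIRST {λ, p, w}; in <A>::=q <N> <G>, the suffix after <N> is nullable, so FOLLOW(<N>) ⊇ FOLLOW(<A>) = {$, t}. Thus FOLLOW(<N>) = {$, p, q, t, w}.
FOLLOW(<G>): in <A>::=q <N> <G>, the suffix after <G> is empty, so FOLLOW(<G>) ⊇ FOLLOW(<A>) = {$, t}; in <N>::=<G>, the suffix after <G> is empty, so FOLLOW(<G>) ⊇ FOLLOW(<N>) = {$, p, q, t, w}. Thus FOLLOW(<G>) = {$, p, q, t, w}.

{$, p, q, s, t, w}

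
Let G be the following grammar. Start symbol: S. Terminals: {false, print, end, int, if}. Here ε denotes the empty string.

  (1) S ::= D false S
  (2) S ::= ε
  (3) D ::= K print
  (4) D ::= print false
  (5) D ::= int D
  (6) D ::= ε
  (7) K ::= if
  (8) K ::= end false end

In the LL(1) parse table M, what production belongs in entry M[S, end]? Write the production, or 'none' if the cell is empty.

S ::= D false S

FIRST(K) = {end, if}
FIRST(D) = {ε, end, if, int, print}  (via K print)
FIRST(S) = {ε, end, false, if, int, print}  (via D false S)
FOLLOW(S) includes $ since S is the start symbol.
FOLLOW(S): in S::=D false S, the suffix after S is empty (adds nothing new). Thus FOLLOW(S) = {$}.
For S ::= D false S: FIRST(D false S) = {end, false, if, int, print}, so it goes in M[S, t] for t ∈ {end, false, if, int, print}.
For S ::= ε: FIRST(ε) = {ε}, so it goes in M[S, t] for t ∈ {}; since ε ∈ FIRST, also for every t ∈ FOLLOW(S) = {$}.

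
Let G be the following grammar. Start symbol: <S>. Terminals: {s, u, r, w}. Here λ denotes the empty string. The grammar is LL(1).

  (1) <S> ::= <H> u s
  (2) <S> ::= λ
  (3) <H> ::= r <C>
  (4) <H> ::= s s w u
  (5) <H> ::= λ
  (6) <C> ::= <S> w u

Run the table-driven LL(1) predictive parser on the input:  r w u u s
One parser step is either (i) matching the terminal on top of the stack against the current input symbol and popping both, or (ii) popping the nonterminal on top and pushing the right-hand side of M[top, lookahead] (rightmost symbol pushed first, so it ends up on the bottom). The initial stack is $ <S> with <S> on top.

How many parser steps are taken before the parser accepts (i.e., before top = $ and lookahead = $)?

9

     Stack          Input        Action
  1  $ <S>          r w u u s $  expand <S> ::= <H> u s
  2  $ s u <H>      r w u u s $  expand <H> ::= r <C>
  3  $ s u <C> r    r w u u s $  match r
  4  $ s u <C>      w u u s $    expand <C> ::= <S> w u
  5  $ s u u w <S>  w u u s $    expand <S> ::= λ
  6  $ s u u w      w u u s $    match w
  7  $ s u u        u u s $      match u
  8  $ s u          u s $        match u
  9  $ s            s $          match s
Accept reached after 9 steps.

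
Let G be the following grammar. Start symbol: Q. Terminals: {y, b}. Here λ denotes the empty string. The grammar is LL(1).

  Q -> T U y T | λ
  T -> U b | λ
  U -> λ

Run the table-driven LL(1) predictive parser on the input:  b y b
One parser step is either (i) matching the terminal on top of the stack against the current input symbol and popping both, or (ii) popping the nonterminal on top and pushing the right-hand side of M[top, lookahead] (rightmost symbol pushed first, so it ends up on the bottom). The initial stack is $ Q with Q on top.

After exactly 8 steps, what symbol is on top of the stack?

b

     Stack        Input    Action
  1  $ Q          b y b $  expand Q -> T U y T
  2  $ T y U T    b y b $  expand T -> U b
  3  $ T y U b U  b y b $  expand U -> λ
  4  $ T y U b    b y b $  match b
  5  $ T y U      y b $    expand U -> λ
  6  $ T y        y b $    match y
  7  $ T          b $      expand T -> U b
  8  $ b U        b $      expand U -> λ
Stack after step 8: $ b (top = b).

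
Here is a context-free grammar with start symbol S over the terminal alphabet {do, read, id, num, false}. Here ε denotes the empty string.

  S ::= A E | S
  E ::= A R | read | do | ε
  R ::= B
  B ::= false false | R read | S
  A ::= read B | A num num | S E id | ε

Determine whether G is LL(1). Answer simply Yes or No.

FIRST(S) = {ε, do, false, id, num, read}
FIRST(E) = {ε, do, false, id, num, read}
FIRST(R) = {ε, do, false, id, num, read}
FIRST(B) = {ε, do, false, id, num, read}
FIRST(A) = {ε, do, false, id, num, read}
FOLLOW(S) = {$, do, false, id, num, read}
FOLLOW(E) = {$, do, false, id, num, read}
FOLLOW(R) = {$, do, false, id, num, read}
FOLLOW(B) = {$, do, false, id, num, read}
FOLLOW(A) = {$, do, false, id, num, read}
Cell M[A, do] receives both A ::= A num num and A ::= S E id and A ::= ε — the grammar is not LL(1).

No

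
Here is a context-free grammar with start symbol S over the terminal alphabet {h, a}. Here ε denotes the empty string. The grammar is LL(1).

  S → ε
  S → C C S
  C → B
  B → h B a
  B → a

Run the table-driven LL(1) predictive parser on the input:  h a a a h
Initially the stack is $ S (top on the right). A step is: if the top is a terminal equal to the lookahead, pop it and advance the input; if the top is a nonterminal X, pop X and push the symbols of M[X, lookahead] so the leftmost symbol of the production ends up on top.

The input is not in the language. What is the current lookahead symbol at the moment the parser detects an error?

      Stack        Input        Action
   1  $ S          h a a a h $  expand S → C C S
   2  $ S C C      h a a a h $  expand C → B
   3  $ S C B      h a a a h $  expand B → h B a
   4  $ S C a B h  h a a a h $  match h
   5  $ S C a B    a a a h $    expand B → a
   6  $ S C a a    a a a h $    match a
   7  $ S C a      a a h $      match a
   8  $ S C        a h $        expand C → B
   9  $ S B        a h $        expand B → a
  10  $ S a        a h $        match a
  11  $ S          h $          expand S → C C S
  12  $ S C C      h $          expand C → B
  13  $ S C B      h $          expand B → h B a
  14  $ S C a B h  h $          match h
  15  $ S C a B    $            error: M[B, $] is empty

$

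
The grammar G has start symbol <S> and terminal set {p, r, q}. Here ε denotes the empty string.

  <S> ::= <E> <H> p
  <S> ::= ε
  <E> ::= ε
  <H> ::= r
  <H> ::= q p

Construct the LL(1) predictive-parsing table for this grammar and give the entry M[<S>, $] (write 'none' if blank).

<S> ::= ε

FIRST(<E>) = {ε}
FIRST(<H>) = {q, r}
FIRST(<S>) = {ε, q, r}  (via <E> <H> p)
FOLLOW(<S>) includes $ since <S> is the start symbol.
FOLLOW(<S>): <S> appears on no right-hand side. Thus FOLLOW(<S>) = {$}.
For <S> ::= <E> <H> p: FIRST(<E> <H> p) = {q, r}, so it goes in M[<S>, t] for t ∈ {q, r}.
For <S> ::= ε: FIRST(ε) = {ε}, so it goes in M[<S>, t] for t ∈ {}; since ε ∈ FIRST, also for every t ∈ FOLLOW(<S>) = {$}.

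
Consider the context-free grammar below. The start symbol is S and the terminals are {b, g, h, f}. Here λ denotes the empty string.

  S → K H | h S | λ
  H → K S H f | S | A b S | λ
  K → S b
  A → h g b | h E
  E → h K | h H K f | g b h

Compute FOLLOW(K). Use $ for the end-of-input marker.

FIRST(A) = {h}
FIRST(E) = {g, h}
FIRST(S) = {λ, b, h}  (via K H)
FIRST(K) = {b, h}  (via S b)
FIRST(H) = {λ, b, h}  (via K S H f, S, A b S)
FOLLOW(S) includes $ since S is the start symbol.
FOLLOW(A): in H→A b S, A is followed by b S with FIRST {b}. Thus FOLLOW(A) = {b}.
FOLLOW(E): in A→h E, the suffix after E is empty, so FOLLOW(E) ⊇ FOLLOW(A) = {b}. Thus FOLLOW(E) = {b}.
FOLLOW(S): in S→h S, the suffix after S is empty (adds nothing new); in H→K S H f, S is followed by H f with FIRST {b, f, h}; in H→S, the suffix after S is empty, so FOLLOW(S) ⊇ FOLLOW(H) = {$, b, f, h}; in H→A b S, the suffix after S is empty, so FOLLOW(S) ⊇ FOLLOW(H) = {$, b, f, h}; in K→S b, S is followed by b with FIRST {b}. Thus FOLLOW(S) = {$, b, f, h}.
FOLLOW(H): in S→K H, the suffix after H is empty, so FOLLOW(H) ⊇ FOLLOW(S) = {$, b, f, h}; in H→K S H f, H is followed by f with FIRST {f}; in E→h H K f, H is followed by K f with FIRST {b, h}. Thus FOLLOW(H) = {$, b, f, h}.
FOLLOW(K): in S→K H, K is followed by H with FIRST {λ, b, h}; in S→K H, the suffix after K is nullable, so FOLLOW(K) ⊇ FOLLOW(S) = {$, b, f, h}; in H→K S H f, K is followed by S H f with FIRST {b, f, h}; in E→h K, the suffix after K is empty, so FOLLOW(K) ⊇ FOLLOW(E) = {b}; in E→h H K f, K is followed by f with FIRST {f}. Thus FOLLOW(K) = {$, b, f, h}.

{$, b, f, h}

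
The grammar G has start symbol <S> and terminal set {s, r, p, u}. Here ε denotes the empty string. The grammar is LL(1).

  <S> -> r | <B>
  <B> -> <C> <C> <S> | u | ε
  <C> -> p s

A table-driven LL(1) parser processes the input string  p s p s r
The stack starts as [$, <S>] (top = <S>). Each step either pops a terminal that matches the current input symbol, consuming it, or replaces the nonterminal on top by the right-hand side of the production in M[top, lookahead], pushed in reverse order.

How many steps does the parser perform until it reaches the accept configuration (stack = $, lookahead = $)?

10

step 1: stack=$ <S>  input=p s p s r $  — expand <S> -> <B>
step 2: stack=$ <B>  input=p s p s r $  — expand <B> -> <C> <C> <S>
step 3: stack=$ <S> <C> <C>  input=p s p s r $  — expand <C> -> p s
step 4: stack=$ <S> <C> s p  input=p s p s r $  — match p
step 5: stack=$ <S> <C> s  input=s p s r $  — match s
step 6: stack=$ <S> <C>  input=p s r $  — expand <C> -> p s
step 7: stack=$ <S> s p  input=p s r $  — match p
step 8: stack=$ <S> s  input=s r $  — match s
step 9: stack=$ <S>  input=r $  — expand <S> -> r
step 10: stack=$ r  input=r $  — match r
Accept reached after 10 steps.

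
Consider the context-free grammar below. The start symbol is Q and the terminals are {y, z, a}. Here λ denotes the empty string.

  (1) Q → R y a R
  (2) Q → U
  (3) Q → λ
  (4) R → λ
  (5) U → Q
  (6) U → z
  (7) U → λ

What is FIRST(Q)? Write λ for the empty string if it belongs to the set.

{λ, y, z}

FIRST(R): from R→λ we get {λ}. So FIRST(R) = {λ}.
FIRST(Q): from Q→R y a R we get {y}; from Q→U we get {λ, y, z}; from Q→λ we get {λ}. So FIRST(Q) = {λ, y, z}.
FIRST(U): from U→Q we get {λ, y, z}; from U→z we get {z}; from U→λ we get {λ}. So FIRST(U) = {λ, y, z}.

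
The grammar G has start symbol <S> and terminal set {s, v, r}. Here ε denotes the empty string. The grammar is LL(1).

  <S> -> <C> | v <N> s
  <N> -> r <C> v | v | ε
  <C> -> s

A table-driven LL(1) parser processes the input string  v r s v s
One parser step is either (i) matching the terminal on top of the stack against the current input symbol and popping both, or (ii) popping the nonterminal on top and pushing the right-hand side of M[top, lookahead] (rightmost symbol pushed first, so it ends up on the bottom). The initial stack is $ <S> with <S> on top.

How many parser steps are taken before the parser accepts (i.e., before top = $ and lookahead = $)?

     Stack        Input        Action
  1  $ <S>        v r s v s $  expand <S> -> v <N> s
  2  $ s <N> v    v r s v s $  match v
  3  $ s <N>      r s v s $    expand <N> -> r <C> v
  4  $ s v <C> r  r s v s $    match r
  5  $ s v <C>    s v s $      expand <C> -> s
  6  $ s v s      s v s $      match s
  7  $ s v        v s $        match v
  8  $ s          s $          match s
Accept reached after 8 steps.

8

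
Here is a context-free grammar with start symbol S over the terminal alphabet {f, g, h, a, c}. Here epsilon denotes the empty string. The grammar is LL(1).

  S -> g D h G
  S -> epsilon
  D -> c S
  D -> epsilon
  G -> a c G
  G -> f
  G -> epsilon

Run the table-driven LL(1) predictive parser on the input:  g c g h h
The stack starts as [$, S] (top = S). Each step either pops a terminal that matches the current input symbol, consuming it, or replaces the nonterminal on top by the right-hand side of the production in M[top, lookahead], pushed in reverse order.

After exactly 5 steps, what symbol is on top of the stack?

g

     Stack      Input        Action
  1  $ S        g c g h h $  expand S -> g D h G
  2  $ G h D g  g c g h h $  match g
  3  $ G h D    c g h h $    expand D -> c S
  4  $ G h S c  c g h h $    match c
  5  $ G h S    g h h $      expand S -> g D h G
Stack after step 5: $ G h G h D g (top = g).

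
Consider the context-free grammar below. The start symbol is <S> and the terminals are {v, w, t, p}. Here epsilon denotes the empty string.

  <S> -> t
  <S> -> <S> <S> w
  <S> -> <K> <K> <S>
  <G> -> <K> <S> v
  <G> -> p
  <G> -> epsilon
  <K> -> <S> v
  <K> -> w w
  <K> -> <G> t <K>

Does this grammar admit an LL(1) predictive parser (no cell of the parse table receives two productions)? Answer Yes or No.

FIRST(<S>) = {p, t, w}
FIRST(<G>) = {epsilon, p, t, w}
FIRST(<K>) = {p, t, w}
FOLLOW(<S>) = {$, p, t, v, w}
FOLLOW(<G>) = {t}
FOLLOW(<K>) = {p, t, w}
Cell M[<G>, p] receives both <G> -> <K> <S> v and <G> -> p — the grammar is not LL(1).

No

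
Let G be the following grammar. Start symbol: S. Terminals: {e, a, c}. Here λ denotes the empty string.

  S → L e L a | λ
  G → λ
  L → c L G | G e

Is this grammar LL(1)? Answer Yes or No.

FIRST(S) = {λ, c, e}
FIRST(G) = {λ}
FIRST(L) = {c, e}
FOLLOW(S) = {$}
FOLLOW(G) = {a, e}
FOLLOW(L) = {a, e}
Each cell of M receives at most one production.

Yes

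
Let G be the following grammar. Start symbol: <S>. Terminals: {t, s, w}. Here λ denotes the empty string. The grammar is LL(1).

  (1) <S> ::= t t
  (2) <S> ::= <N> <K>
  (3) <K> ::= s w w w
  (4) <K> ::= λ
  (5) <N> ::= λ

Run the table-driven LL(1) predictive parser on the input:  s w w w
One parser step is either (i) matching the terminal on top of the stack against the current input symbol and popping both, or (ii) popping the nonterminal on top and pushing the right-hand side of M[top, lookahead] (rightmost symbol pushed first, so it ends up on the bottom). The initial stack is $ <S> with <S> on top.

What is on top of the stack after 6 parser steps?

     Stack      Input      Action
  1  $ <S>      s w w w $  expand <S> ::= <N> <K>
  2  $ <K> <N>  s w w w $  expand <N> ::= λ
  3  $ <K>      s w w w $  expand <K> ::= s w w w
  4  $ w w w s  s w w w $  match s
  5  $ w w w    w w w $    match w
  6  $ w w      w w $      match w
Stack after step 6: $ w (top = w).

w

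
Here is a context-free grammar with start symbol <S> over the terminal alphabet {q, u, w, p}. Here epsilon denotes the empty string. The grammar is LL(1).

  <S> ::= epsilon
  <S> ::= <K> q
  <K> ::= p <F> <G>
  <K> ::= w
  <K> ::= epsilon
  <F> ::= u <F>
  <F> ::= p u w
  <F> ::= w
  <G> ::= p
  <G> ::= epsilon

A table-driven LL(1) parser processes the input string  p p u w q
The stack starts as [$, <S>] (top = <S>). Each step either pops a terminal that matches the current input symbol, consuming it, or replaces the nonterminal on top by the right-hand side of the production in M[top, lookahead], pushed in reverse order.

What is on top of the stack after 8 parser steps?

q

     Stack          Input        Action
  1  $ <S>          p p u w q $  expand <S> ::= <K> q
  2  $ q <K>        p p u w q $  expand <K> ::= p <F> <G>
  3  $ q <G> <F> p  p p u w q $  match p
  4  $ q <G> <F>    p u w q $    expand <F> ::= p u w
  5  $ q <G> w u p  p u w q $    match p
  6  $ q <G> w u    u w q $      match u
  7  $ q <G> w      w q $        match w
  8  $ q <G>        q $          expand <G> ::= epsilon
Stack after step 8: $ q (top = q).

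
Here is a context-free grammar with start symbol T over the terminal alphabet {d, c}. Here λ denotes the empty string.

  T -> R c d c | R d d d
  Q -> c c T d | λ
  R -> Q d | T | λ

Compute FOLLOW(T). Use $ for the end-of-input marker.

FIRST(Q) = {λ, c}
FIRST(T) = {c, d}  (via R c d c, R d d d)
FIRST(R) = {λ, c, d}  (via Q d, T)
FOLLOW(T) includes $ since T is the start symbol.
FOLLOW(Q): in R->Q d, Q is followed by d with FIRST {d}. Thus FOLLOW(Q) = {d}.
FOLLOW(R): in T->R c d c, R is followed by c d c with FIRST {c}; in T->R d d d, R is followed by d d d with FIRST {d}. Thus FOLLOW(R) = {c, d}.
FOLLOW(T): in Q->c c T d, T is followed by d with FIRST {d}; in R->T, the suffix after T is empty, so FOLLOW(T) ⊇ FOLLOW(R) = {c, d}. Thus FOLLOW(T) = {$, c, d}.

{$, c, d}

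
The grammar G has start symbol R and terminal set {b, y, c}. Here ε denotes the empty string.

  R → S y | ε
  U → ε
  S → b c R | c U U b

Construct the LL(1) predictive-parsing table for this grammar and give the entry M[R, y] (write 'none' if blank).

R → ε

FIRST(U): from U→ε we get {ε}. So FIRST(U) = {ε}.
FIRST(S): from S→b c R we get {b}; from S→c U U b we get {c}. So FIRST(S) = {b, c}.
FIRST(R): from R→S y we get {b, c}; from R→ε we get {ε}. So FIRST(R) = {ε, b, c}.
FOLLOW(R) includes $ since R is the start symbol.
FOLLOW(S): in R→S y, S is followed by y with FIRST {y}. Thus FOLLOW(S) = {y}.
FOLLOW(R): in S→b c R, the suffix after R is empty, so FOLLOW(R) ⊇ FOLLOW(S) = {y}. Thus FOLLOW(R) = {$, y}.
For R → S y: FIRST(S y) = {b, c}, so it goes in M[R, t] for t ∈ {b, c}.
For R → ε: FIRST(ε) = {ε}, so it goes in M[R, t] for t ∈ {}; since ε ∈ FIRST, also for every t ∈ FOLLOW(R) = {$, y}.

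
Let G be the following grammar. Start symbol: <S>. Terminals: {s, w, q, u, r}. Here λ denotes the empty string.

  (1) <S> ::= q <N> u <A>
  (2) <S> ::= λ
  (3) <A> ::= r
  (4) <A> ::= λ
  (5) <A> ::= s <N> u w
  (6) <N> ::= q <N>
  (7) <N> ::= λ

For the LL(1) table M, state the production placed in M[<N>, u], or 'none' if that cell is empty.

FIRST(<S>) = {λ, q}
FIRST(<A>) = {λ, r, s}
FIRST(<N>) = {λ, q}
FOLLOW(<S>) includes $ since <S> is the start symbol.
FOLLOW(<N>): in <S>::=q <N> u <A>, <N> is followed by u <A> with FIRST {u}; in <A>::=s <N> u w, <N> is followed by u w with FIRST {u}; in <N>::=q <N>, the suffix after <N> is empty (adds nothing new). Thus FOLLOW(<N>) = {u}.
For <N> ::= q <N>: FIRST(q <N>) = {q}, so it goes in M[<N>, t] for t ∈ {q}.
For <N> ::= λ: FIRST(λ) = {λ}, so it goes in M[<N>, t] for t ∈ {}; since λ ∈ FIRST, also for every t ∈ FOLLOW(<N>) = {u}.

<N> ::= λ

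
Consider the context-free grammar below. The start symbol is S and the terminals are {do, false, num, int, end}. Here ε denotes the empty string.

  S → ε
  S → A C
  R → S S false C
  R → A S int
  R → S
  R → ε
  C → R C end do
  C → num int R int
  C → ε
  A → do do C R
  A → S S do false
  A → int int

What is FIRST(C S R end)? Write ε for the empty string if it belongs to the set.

FIRST(S): from S→ε we get {ε}; from S→A C we get {do, int}. So FIRST(S) = {ε, do, int}.
FIRST(A): from A→do do C R we get {do}; from A→S S do false we get {do, int}; from A→int int we get {int}. So FIRST(A) = {do, int}.
FIRST(R): from R→S S false C we get {do, false, int}; from R→A S int we get {do, int}; from R→S we get {ε, do, int}; from R→ε we get {ε}. So FIRST(R) = {ε, do, false, int}.
FIRST(C): from C→R C end do we get {do, end, false, int, num}; from C→num int R int we get {num}; from C→ε we get {ε}. So FIRST(C) = {ε, do, end, false, int, num}.
FIRST(C S R end): take FIRST of each symbol in turn, carrying on past any symbol whose FIRST contains ε; result {do, end, false, int, num}.

{do, end, false, int, num}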